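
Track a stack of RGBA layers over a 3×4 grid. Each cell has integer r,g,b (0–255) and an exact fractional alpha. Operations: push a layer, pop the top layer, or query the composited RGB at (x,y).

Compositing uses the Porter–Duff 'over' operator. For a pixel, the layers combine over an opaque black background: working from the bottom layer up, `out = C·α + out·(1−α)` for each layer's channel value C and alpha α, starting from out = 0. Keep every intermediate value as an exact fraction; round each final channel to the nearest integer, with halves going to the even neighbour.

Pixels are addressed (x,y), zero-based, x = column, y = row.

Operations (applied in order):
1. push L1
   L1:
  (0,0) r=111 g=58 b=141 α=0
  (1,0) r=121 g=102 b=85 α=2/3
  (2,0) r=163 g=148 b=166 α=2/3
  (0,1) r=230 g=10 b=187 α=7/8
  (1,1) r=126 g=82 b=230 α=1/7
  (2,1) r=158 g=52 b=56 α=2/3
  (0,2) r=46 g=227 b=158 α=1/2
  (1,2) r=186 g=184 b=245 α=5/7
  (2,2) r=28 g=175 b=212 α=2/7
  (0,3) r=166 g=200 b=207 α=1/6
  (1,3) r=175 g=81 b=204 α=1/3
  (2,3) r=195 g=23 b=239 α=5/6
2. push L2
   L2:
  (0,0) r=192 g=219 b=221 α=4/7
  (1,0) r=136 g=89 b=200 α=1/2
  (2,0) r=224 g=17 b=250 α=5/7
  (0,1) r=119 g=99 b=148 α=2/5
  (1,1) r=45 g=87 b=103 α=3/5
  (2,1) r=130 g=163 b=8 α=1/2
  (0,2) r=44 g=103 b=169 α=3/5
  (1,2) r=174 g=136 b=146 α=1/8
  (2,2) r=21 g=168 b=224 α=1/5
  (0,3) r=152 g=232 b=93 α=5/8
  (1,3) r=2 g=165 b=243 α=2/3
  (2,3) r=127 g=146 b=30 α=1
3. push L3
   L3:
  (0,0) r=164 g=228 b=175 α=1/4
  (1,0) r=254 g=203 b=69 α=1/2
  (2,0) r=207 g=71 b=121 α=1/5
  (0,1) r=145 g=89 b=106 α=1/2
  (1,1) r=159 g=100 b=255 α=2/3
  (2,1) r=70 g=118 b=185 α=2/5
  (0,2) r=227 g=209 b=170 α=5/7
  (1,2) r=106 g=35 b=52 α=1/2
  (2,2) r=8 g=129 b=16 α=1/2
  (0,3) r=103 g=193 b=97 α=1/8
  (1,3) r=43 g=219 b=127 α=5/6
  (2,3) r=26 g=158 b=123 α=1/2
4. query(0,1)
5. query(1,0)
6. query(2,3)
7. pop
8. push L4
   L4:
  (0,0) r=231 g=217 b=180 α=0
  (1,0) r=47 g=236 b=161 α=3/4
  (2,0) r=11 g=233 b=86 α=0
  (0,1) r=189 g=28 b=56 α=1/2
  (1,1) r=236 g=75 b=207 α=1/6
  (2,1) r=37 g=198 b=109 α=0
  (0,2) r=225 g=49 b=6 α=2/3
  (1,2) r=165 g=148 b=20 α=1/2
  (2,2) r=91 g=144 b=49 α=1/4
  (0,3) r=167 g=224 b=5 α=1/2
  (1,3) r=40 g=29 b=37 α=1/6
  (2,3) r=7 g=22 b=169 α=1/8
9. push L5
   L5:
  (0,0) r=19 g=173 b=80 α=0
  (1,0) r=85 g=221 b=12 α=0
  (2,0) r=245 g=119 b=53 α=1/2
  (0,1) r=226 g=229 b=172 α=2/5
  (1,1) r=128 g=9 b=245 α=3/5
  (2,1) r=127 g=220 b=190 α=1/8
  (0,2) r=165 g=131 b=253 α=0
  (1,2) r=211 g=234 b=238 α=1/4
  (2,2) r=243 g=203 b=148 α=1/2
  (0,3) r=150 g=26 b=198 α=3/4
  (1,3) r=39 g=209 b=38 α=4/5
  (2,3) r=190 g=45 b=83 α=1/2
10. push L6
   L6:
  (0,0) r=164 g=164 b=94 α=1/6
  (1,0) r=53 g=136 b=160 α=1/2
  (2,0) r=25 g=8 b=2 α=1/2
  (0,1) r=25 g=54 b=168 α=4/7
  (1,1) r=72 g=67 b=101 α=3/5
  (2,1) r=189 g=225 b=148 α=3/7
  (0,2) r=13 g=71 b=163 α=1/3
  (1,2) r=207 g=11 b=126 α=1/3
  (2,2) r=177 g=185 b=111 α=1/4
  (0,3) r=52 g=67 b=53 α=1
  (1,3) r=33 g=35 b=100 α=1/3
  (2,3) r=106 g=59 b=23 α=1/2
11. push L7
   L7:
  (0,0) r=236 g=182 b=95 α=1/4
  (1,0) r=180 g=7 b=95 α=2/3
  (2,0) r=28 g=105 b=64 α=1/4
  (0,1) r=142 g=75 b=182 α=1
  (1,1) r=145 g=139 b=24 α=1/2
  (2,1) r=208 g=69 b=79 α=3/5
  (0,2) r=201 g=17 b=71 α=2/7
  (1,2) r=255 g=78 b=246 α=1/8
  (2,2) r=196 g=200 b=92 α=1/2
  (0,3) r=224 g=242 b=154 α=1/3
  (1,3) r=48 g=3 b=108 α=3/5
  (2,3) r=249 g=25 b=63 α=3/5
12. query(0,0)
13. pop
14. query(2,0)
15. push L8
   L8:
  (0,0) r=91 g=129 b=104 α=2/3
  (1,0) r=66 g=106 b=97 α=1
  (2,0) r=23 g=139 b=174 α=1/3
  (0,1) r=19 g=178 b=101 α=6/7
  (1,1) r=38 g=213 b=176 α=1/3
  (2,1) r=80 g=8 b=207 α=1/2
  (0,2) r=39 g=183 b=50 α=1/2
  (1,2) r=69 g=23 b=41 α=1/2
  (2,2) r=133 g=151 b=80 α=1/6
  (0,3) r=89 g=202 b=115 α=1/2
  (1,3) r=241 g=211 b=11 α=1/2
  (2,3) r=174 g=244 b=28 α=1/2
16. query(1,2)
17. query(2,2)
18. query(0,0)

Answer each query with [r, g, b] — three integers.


at x=0,y=1 over L1,L2,L3:
after L1 α=7/8: [805/4, 35/4, 1309/8]
after L2 α=2/5: [3367/20, 897/20, 1259/8]
after L3 α=1/2: [6267/40, 2677/40, 2107/16]
rounded: [157, 67, 132]

at x=1,y=0 over L1,L2,L3:
L1 α=2/3: [242/3, 68, 170/3]
L2 α=1/2: [325/3, 157/2, 385/3]
L3 α=1/2: [1087/6, 563/4, 296/3]
rounded: [181, 141, 99]

query (2,3) [L1,L2,L3] — begin 0,0,0
L1 α=5/6: [325/2, 115/6, 1195/6]
L2 α=1: [127, 146, 30]
L3 α=1/2: [153/2, 152, 153/2]
rounded: [76, 152, 76]

(0,0) stack=L1,L2,L4,L5,L6,L7; from [0,0,0]:
+L1 (α=0) → [0, 0, 0]
+L2 (α=4/7) → [768/7, 876/7, 884/7]
+L4 (α=0) → [768/7, 876/7, 884/7]
+L5 (α=0) → [768/7, 876/7, 884/7]
+L6 (α=1/6) → [2494/21, 2764/21, 2539/21]
+L7 (α=1/4) → [2073/14, 2019/14, 801/7]
→ [148, 144, 114]

(2,0) stack=L1,L2,L4,L5,L6; from [0,0,0]:
after L1 α=2/3: [326/3, 296/3, 332/3]
after L2 α=5/7: [4012/21, 121/3, 4414/21]
after L4 α=0: [4012/21, 121/3, 4414/21]
after L5 α=1/2: [9157/42, 239/3, 5527/42]
after L6 α=1/2: [10207/84, 263/6, 5611/84]
rounded: [122, 44, 67]

query (1,2) [L1,L2,L4,L5,L6,L8] — begin 0,0,0
+L1 (α=5/7) → [930/7, 920/7, 175]
+L2 (α=1/8) → [138, 132, 1371/8]
+L4 (α=1/2) → [303/2, 140, 1531/16]
+L5 (α=1/4) → [1331/8, 327/2, 8401/64]
+L6 (α=1/3) → [2159/12, 338/3, 12433/96]
+L8 (α=1/2) → [2987/24, 407/6, 16369/192]
= [124, 68, 85]

at x=2,y=2 over L1,L2,L4,L5,L6,L8:
L1 α=2/7: [8, 50, 424/7]
L2 α=1/5: [53/5, 368/5, 3264/35]
L4 α=1/4: [307/10, 456/5, 11507/140]
L5 α=1/2: [2737/20, 1471/10, 32227/280]
L6 α=1/4: [11751/80, 6263/40, 127761/1120]
L8 α=1/6: [13879/96, 7471/48, 145681/1344]
rounded: [145, 156, 108]

query (0,0) [L1,L2,L4,L5,L6,L8] — begin 0,0,0
after L1 α=0: [0, 0, 0]
after L2 α=4/7: [768/7, 876/7, 884/7]
after L4 α=0: [768/7, 876/7, 884/7]
after L5 α=0: [768/7, 876/7, 884/7]
after L6 α=1/6: [2494/21, 2764/21, 2539/21]
after L8 α=2/3: [6316/63, 8182/63, 6907/63]
→ [100, 130, 110]


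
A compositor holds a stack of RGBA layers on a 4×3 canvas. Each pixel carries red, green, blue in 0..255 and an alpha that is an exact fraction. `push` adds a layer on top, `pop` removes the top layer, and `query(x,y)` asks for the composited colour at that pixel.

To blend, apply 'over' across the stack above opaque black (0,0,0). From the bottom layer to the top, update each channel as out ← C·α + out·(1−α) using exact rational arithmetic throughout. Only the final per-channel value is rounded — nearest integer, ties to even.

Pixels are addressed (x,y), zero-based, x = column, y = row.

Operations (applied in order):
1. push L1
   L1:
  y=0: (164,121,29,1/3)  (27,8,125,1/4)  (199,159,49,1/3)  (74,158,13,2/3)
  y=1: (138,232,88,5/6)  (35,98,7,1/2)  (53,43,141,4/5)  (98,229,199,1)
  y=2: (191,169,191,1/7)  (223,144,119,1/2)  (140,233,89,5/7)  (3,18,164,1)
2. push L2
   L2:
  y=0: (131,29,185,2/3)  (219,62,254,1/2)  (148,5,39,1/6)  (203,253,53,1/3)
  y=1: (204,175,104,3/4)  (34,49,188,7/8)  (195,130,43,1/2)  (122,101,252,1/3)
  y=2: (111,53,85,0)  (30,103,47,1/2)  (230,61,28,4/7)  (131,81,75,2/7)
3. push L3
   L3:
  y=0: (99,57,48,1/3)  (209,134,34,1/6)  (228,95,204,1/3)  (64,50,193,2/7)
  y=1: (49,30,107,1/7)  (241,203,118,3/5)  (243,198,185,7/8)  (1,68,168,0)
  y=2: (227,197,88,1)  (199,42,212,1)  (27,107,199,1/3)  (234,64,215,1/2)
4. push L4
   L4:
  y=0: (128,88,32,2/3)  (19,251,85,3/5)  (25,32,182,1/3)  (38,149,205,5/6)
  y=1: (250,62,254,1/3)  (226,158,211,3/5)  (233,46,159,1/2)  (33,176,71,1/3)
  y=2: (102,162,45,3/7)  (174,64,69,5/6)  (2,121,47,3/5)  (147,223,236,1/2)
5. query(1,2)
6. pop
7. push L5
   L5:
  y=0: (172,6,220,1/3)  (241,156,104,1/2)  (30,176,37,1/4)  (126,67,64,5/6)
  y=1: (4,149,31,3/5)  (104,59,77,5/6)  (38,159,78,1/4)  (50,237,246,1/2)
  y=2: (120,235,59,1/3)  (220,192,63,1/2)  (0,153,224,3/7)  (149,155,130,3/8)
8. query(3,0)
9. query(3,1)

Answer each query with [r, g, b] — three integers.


at x=1,y=2 over L1,L2,L3,L4:
after L1 α=1/2: [223/2, 72, 119/2]
after L2 α=1/2: [283/4, 175/2, 213/4]
after L3 α=1: [199, 42, 212]
after L4 α=5/6: [1069/6, 181/3, 557/6]
= [178, 60, 93]

query (3,0) [L1,L2,L3,L5] — begin 0,0,0
L1 α=2/3: [148/3, 316/3, 26/3]
L2 α=1/3: [905/9, 1391/9, 211/9]
L3 α=2/7: [811/9, 7855/63, 647/9]
L5 α=5/6: [6481/54, 14480/189, 3527/54]
rounded: [120, 77, 65]

at x=3,y=1 over L1,L2,L3,L5:
after L1 α=1: [98, 229, 199]
after L2 α=1/3: [106, 559/3, 650/3]
after L3 α=0: [106, 559/3, 650/3]
after L5 α=1/2: [78, 635/3, 694/3]
→ [78, 212, 231]


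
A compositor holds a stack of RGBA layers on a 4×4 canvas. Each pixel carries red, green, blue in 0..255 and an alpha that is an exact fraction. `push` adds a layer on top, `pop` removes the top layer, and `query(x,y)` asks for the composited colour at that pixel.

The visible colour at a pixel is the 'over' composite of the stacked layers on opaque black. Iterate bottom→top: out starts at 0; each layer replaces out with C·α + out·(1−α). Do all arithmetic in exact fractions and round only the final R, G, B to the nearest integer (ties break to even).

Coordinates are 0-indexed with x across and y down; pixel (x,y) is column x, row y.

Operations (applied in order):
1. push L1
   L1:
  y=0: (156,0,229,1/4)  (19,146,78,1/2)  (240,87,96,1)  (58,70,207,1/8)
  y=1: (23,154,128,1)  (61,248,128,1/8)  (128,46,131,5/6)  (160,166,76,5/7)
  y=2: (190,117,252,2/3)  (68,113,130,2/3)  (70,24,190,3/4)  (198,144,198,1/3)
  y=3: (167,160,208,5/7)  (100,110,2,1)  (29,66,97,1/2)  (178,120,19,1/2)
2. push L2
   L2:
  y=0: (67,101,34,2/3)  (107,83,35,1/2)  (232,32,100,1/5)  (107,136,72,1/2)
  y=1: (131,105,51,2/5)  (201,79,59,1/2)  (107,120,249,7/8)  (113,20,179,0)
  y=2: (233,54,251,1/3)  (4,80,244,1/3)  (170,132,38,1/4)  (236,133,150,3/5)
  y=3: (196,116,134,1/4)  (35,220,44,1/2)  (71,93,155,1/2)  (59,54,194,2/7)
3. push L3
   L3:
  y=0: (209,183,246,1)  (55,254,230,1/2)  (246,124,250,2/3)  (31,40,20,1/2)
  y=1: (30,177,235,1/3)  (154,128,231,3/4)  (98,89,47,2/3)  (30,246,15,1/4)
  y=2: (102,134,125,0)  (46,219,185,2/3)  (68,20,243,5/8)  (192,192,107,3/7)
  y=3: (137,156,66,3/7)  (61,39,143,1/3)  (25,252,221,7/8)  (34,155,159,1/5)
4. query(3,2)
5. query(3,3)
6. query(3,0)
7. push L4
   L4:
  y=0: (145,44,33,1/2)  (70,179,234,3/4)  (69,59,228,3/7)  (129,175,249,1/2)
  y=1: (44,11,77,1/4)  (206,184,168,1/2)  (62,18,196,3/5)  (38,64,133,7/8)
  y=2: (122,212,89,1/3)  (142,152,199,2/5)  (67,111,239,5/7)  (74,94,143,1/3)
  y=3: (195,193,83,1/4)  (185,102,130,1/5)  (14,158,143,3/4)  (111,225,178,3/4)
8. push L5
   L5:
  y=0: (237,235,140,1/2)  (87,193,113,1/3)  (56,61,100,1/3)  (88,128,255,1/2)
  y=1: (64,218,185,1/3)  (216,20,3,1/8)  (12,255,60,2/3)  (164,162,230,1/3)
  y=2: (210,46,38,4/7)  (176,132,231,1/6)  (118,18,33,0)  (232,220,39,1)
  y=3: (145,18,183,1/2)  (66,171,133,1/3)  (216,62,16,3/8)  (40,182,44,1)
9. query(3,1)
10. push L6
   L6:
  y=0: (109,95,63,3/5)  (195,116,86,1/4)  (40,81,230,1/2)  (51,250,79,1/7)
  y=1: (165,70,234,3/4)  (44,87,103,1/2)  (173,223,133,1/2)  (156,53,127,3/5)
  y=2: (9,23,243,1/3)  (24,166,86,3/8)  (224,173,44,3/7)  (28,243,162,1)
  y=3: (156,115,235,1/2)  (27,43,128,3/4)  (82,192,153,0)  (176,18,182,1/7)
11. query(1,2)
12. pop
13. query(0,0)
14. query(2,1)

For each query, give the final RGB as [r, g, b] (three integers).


query (3,2) [L1,L2,L3] — begin 0,0,0
L1 α=1/3: [66, 48, 66]
L2 α=3/5: [168, 99, 582/5]
L3 α=3/7: [1248/7, 972/7, 3933/35]
rounded: [178, 139, 112]

query (3,3) [L1,L2,L3] — begin 0,0,0
+L1 (α=1/2) → [89, 60, 19/2]
+L2 (α=2/7) → [563/7, 408/7, 871/14]
+L3 (α=1/5) → [498/7, 2717/35, 571/7]
→ [71, 78, 82]

(3,0) stack=L1,L2,L3; from [0,0,0]:
L1 α=1/8: [29/4, 35/4, 207/8]
L2 α=1/2: [457/8, 579/8, 783/16]
L3 α=1/2: [705/16, 899/16, 1103/32]
→ [44, 56, 34]

query (3,1) [L1,L2,L3,L4,L5] — begin 0,0,0
after L1 α=5/7: [800/7, 830/7, 380/7]
after L2 α=0: [800/7, 830/7, 380/7]
after L3 α=1/4: [1305/14, 1053/7, 1245/28]
after L4 α=7/8: [5029/112, 4189/56, 27313/224]
after L5 α=1/3: [14213/168, 8725/84, 17691/112]
rounded: [85, 104, 158]

at x=1,y=2 over L1,L2,L3,L4,L5,L6:
after L1 α=2/3: [136/3, 226/3, 260/3]
after L2 α=1/3: [284/9, 692/9, 1252/9]
after L3 α=2/3: [1112/27, 4634/27, 4582/27]
after L4 α=2/5: [3668/45, 1474/9, 8164/45]
after L5 α=1/6: [2626/27, 4279/27, 10243/54]
after L6 α=3/8: [7537/108, 34841/216, 65147/432]
→ [70, 161, 151]

query (0,0) [L1,L2,L3,L4,L5] — begin 0,0,0
after L1 α=1/4: [39, 0, 229/4]
after L2 α=2/3: [173/3, 202/3, 167/4]
after L3 α=1: [209, 183, 246]
after L4 α=1/2: [177, 227/2, 279/2]
after L5 α=1/2: [207, 697/4, 559/4]
= [207, 174, 140]

at x=2,y=1 over L1,L2,L3,L4,L5:
L1 α=5/6: [320/3, 115/3, 655/6]
L2 α=7/8: [2567/24, 2635/24, 11113/48]
L3 α=2/3: [7271/72, 6907/72, 15625/144]
L4 α=3/5: [13967/180, 8851/180, 57961/360]
L5 α=2/3: [18287/540, 100651/540, 101161/1080]
= [34, 186, 94]


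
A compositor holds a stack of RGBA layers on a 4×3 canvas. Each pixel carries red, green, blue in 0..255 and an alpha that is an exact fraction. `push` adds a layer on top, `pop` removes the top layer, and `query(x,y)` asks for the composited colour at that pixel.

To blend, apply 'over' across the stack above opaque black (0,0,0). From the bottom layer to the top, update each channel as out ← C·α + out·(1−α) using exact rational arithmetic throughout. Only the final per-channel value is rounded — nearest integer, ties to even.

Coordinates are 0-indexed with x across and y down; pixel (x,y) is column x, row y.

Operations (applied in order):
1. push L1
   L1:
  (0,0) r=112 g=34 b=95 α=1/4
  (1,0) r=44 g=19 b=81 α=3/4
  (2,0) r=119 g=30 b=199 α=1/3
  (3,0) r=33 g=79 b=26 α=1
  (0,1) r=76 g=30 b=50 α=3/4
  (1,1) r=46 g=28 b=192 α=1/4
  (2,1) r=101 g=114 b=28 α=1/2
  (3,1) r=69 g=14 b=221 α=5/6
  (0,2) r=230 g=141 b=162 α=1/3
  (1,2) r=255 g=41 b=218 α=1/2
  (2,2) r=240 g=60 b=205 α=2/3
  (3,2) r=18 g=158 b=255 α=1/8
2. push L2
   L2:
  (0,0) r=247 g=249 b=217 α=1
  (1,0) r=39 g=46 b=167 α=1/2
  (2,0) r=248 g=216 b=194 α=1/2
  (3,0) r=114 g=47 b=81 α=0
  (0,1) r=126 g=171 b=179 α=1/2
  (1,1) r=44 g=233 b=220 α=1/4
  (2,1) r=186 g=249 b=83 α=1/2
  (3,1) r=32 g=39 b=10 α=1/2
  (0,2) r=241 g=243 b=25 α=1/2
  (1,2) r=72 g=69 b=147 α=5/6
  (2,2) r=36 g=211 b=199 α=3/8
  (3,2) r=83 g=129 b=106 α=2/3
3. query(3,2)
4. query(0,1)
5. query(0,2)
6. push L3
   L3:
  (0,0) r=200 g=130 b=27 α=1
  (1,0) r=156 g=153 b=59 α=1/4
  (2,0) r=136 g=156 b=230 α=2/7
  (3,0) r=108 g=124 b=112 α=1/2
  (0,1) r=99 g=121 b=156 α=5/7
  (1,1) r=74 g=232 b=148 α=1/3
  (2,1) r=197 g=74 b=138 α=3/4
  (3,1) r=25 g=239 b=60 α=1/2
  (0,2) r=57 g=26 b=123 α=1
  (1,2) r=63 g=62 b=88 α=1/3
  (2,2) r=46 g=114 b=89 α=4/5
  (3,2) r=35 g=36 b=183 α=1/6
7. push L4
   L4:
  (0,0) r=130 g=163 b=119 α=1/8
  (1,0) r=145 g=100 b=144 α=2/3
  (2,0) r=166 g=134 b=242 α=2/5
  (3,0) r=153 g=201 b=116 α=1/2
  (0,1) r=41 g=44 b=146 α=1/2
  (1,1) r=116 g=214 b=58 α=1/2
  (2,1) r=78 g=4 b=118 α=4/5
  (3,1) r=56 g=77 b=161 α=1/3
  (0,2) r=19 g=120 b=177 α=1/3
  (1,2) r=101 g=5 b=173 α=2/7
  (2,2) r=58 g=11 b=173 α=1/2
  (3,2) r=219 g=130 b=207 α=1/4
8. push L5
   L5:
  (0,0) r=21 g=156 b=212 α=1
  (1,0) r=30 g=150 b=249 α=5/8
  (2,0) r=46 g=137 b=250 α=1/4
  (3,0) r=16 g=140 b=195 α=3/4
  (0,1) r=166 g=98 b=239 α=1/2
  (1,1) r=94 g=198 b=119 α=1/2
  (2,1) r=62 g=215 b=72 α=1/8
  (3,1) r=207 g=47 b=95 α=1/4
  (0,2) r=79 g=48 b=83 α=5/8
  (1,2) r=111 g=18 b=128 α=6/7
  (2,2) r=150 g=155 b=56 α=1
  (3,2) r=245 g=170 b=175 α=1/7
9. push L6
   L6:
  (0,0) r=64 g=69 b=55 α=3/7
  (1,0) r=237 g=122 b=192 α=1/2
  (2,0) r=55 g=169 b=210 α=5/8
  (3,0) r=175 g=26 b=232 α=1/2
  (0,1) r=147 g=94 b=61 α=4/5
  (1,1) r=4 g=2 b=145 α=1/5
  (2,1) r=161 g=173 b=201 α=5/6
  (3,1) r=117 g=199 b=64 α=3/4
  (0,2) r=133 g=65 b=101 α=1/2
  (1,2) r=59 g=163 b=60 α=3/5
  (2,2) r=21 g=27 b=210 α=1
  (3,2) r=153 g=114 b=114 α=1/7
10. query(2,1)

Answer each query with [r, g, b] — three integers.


query (3,2) [L1,L2] — begin 0,0,0
+L1 (α=1/8) → [9/4, 79/4, 255/8]
+L2 (α=2/3) → [673/12, 1111/12, 1951/24]
→ [56, 93, 81]

(0,1) stack=L1,L2; from [0,0,0]:
L1 α=3/4: [57, 45/2, 75/2]
L2 α=1/2: [183/2, 387/4, 433/4]
= [92, 97, 108]

query (0,2) [L1,L2] — begin 0,0,0
L1 α=1/3: [230/3, 47, 54]
L2 α=1/2: [953/6, 145, 79/2]
rounded: [159, 145, 40]

at x=2,y=1 over L1,L2,L3,L4,L5,L6:
after L1 α=1/2: [101/2, 57, 14]
after L2 α=1/2: [473/4, 153, 97/2]
after L3 α=3/4: [2837/16, 375/4, 925/8]
after L4 α=4/5: [7829/80, 439/20, 4701/40]
after L5 α=1/8: [59763/640, 7373/160, 35787/320]
after L6 α=5/6: [574963/3840, 48591/320, 119129/640]
rounded: [150, 152, 186]


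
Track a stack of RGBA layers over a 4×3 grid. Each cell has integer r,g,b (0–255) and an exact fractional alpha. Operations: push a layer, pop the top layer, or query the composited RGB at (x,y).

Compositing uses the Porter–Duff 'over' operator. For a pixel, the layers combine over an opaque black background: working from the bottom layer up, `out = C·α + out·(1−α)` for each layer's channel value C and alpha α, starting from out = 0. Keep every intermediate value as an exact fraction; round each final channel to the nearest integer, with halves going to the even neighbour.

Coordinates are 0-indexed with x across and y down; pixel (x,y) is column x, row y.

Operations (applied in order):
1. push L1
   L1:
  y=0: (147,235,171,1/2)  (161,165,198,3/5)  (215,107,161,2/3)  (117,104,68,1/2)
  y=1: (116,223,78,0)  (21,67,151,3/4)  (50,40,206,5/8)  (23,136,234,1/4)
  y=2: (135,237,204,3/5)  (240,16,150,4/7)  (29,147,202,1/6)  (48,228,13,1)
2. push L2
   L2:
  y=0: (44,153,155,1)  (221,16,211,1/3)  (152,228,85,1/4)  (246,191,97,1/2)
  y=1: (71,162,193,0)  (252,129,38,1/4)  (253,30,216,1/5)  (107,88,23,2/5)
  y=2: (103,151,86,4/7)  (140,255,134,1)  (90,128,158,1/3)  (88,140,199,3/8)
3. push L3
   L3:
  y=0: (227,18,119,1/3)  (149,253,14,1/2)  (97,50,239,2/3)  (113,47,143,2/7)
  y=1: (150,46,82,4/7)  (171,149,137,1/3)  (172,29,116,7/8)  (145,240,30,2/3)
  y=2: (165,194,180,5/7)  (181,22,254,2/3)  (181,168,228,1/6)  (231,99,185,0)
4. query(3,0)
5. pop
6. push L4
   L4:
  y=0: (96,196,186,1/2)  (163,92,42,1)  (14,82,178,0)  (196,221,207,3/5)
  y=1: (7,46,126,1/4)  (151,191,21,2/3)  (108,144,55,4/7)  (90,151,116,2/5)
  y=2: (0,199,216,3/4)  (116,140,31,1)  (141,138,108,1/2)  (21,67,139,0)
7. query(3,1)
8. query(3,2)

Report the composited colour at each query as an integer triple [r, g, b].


query (3,0) [L1,L2,L3] — begin 0,0,0
+L1 (α=1/2) → [117/2, 52, 34]
+L2 (α=1/2) → [609/4, 243/2, 131/2]
+L3 (α=2/7) → [3949/28, 1403/14, 1227/14]
rounded: [141, 100, 88]

query (3,1) [L1,L2,L4] — begin 0,0,0
+L1 (α=1/4) → [23/4, 34, 117/2]
+L2 (α=2/5) → [185/4, 278/5, 443/10]
+L4 (α=2/5) → [255/4, 2344/25, 3649/50]
rounded: [64, 94, 73]

query (3,2) [L1,L2,L4] — begin 0,0,0
+L1 (α=1) → [48, 228, 13]
+L2 (α=3/8) → [63, 195, 331/4]
+L4 (α=0) → [63, 195, 331/4]
→ [63, 195, 83]


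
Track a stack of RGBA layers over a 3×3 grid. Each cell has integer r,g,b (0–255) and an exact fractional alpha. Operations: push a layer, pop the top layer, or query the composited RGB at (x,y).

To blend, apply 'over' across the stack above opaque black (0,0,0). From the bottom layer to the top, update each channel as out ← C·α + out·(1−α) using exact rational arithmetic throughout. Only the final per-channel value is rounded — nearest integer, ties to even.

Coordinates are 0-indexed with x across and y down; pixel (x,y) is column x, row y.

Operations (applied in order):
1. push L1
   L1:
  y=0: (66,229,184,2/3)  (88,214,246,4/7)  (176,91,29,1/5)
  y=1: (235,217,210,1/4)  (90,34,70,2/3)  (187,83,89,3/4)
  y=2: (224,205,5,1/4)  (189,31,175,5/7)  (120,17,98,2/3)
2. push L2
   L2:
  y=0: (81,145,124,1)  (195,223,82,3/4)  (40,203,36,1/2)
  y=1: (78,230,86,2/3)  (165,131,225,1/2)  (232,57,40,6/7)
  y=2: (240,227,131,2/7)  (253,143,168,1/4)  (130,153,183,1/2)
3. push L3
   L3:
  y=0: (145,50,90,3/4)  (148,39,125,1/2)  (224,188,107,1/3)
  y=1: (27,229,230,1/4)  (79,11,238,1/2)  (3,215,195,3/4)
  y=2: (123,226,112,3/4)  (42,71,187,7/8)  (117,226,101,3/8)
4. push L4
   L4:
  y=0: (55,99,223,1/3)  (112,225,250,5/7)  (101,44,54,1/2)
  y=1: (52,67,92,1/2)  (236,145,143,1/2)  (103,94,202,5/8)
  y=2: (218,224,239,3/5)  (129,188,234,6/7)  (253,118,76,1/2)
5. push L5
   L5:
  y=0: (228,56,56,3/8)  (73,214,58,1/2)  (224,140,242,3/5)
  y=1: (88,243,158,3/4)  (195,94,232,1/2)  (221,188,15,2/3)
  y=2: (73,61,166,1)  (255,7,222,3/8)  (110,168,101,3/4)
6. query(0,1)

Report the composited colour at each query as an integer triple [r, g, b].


at x=0,y=1 over L1,L2,L3,L4,L5:
+L1 (α=1/4) → [235/4, 217/4, 105/2]
+L2 (α=2/3) → [859/12, 2057/12, 449/6]
+L3 (α=1/4) → [967/16, 2973/16, 909/8]
+L4 (α=1/2) → [1799/32, 4045/32, 1645/16]
+L5 (α=3/4) → [10247/128, 27373/128, 9229/64]
= [80, 214, 144]


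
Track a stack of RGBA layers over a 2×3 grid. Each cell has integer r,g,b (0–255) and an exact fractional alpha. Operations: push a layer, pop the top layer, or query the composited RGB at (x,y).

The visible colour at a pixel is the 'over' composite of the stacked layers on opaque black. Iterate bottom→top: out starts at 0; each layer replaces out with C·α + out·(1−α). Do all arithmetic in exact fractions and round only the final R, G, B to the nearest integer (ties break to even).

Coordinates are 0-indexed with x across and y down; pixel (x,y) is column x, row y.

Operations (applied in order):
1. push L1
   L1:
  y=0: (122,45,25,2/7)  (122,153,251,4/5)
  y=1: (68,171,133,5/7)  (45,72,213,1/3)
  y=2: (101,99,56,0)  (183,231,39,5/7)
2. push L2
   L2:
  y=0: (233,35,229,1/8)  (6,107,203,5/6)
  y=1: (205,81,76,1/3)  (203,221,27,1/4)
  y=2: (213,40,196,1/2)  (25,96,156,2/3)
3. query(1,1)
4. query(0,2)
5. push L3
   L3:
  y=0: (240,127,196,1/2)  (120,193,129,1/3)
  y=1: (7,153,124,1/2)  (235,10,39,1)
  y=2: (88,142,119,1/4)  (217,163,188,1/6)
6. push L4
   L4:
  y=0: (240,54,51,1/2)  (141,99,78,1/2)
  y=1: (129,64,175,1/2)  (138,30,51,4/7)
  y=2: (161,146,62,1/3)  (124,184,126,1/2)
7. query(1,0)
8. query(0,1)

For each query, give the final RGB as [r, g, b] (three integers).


(1,1) stack=L1,L2; from [0,0,0]:
L1 α=1/3: [15, 24, 71]
L2 α=1/4: [62, 293/4, 60]
rounded: [62, 73, 60]

at x=0,y=2 over L1,L2:
L1 α=0: [0, 0, 0]
L2 α=1/2: [213/2, 20, 98]
= [106, 20, 98]

query (1,0) [L1,L2,L3,L4] — begin 0,0,0
+L1 (α=4/5) → [488/5, 612/5, 1004/5]
+L2 (α=5/6) → [319/15, 3287/30, 6079/30]
+L3 (α=1/3) → [2438/45, 6182/45, 8014/45]
+L4 (α=1/2) → [8783/90, 10637/90, 5762/45]
= [98, 118, 128]

(0,1) stack=L1,L2,L3,L4; from [0,0,0]:
after L1 α=5/7: [340/7, 855/7, 95]
after L2 α=1/3: [705/7, 759/7, 266/3]
after L3 α=1/2: [377/7, 915/7, 319/3]
after L4 α=1/2: [640/7, 1363/14, 422/3]
rounded: [91, 97, 141]


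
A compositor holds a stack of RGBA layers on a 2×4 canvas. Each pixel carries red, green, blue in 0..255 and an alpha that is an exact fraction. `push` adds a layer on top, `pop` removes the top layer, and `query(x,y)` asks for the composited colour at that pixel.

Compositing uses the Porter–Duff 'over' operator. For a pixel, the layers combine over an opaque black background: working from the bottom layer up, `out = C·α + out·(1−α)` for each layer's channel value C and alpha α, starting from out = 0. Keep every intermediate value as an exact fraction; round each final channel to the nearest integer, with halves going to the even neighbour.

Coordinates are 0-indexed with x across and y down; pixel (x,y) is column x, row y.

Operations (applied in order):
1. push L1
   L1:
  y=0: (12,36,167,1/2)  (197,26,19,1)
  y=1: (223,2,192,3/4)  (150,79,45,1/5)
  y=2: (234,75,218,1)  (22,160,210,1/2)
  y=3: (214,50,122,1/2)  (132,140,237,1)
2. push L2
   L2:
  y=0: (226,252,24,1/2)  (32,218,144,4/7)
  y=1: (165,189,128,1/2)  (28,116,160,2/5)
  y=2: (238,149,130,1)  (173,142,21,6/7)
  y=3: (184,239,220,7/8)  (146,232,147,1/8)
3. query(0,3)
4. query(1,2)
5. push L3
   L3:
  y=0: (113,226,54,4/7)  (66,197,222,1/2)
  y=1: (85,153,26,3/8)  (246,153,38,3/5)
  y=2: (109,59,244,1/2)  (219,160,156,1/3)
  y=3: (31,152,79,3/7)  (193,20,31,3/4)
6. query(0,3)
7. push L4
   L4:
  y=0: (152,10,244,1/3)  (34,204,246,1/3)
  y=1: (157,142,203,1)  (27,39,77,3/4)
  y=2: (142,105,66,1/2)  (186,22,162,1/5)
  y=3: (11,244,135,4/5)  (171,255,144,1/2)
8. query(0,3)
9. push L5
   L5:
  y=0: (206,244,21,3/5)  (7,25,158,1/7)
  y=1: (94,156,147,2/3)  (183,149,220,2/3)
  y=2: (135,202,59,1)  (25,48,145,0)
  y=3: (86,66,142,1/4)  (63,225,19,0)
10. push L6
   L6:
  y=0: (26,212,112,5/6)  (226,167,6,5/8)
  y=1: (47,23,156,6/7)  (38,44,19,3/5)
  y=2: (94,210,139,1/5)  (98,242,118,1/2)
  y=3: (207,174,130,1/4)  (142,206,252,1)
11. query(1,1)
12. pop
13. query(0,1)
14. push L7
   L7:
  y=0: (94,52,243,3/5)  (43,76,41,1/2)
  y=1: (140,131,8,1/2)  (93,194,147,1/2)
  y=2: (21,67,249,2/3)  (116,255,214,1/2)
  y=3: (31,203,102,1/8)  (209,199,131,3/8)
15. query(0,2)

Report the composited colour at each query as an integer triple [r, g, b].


(0,3) stack=L1,L2; from [0,0,0]:
L1 α=1/2: [107, 25, 61]
L2 α=7/8: [1395/8, 849/4, 1601/8]
→ [174, 212, 200]

query (1,2) [L1,L2] — begin 0,0,0
+L1 (α=1/2) → [11, 80, 105]
+L2 (α=6/7) → [1049/7, 932/7, 33]
rounded: [150, 133, 33]

at x=0,y=3 over L1,L2,L3:
after L1 α=1/2: [107, 25, 61]
after L2 α=7/8: [1395/8, 849/4, 1601/8]
after L3 α=3/7: [1581/14, 1305/7, 2075/14]
= [113, 186, 148]

at x=0,y=3 over L1,L2,L3,L4:
L1 α=1/2: [107, 25, 61]
L2 α=7/8: [1395/8, 849/4, 1601/8]
L3 α=3/7: [1581/14, 1305/7, 2075/14]
L4 α=4/5: [2197/70, 8137/35, 1927/14]
= [31, 232, 138]

at x=1,y=1 over L1,L2,L3,L4,L5,L6:
after L1 α=1/5: [30, 79/5, 9]
after L2 α=2/5: [146/5, 1397/25, 347/5]
after L3 α=3/5: [3982/25, 14269/125, 1264/25]
after L4 α=3/4: [6007/100, 14447/250, 7039/100]
after L5 α=2/3: [42607/300, 29649/250, 17013/100]
after L6 α=3/5: [59707/750, 46149/625, 19863/250]
= [80, 74, 79]

(0,1) stack=L1,L2,L3,L4,L5; from [0,0,0]:
after L1 α=3/4: [669/4, 3/2, 144]
after L2 α=1/2: [1329/8, 381/4, 136]
after L3 α=3/8: [8685/64, 3741/32, 379/4]
after L4 α=1: [157, 142, 203]
after L5 α=2/3: [115, 454/3, 497/3]
→ [115, 151, 166]

query (0,2) [L1,L2,L3,L4,L5,L7] — begin 0,0,0
after L1 α=1: [234, 75, 218]
after L2 α=1: [238, 149, 130]
after L3 α=1/2: [347/2, 104, 187]
after L4 α=1/2: [631/4, 209/2, 253/2]
after L5 α=1: [135, 202, 59]
after L7 α=2/3: [59, 112, 557/3]
rounded: [59, 112, 186]


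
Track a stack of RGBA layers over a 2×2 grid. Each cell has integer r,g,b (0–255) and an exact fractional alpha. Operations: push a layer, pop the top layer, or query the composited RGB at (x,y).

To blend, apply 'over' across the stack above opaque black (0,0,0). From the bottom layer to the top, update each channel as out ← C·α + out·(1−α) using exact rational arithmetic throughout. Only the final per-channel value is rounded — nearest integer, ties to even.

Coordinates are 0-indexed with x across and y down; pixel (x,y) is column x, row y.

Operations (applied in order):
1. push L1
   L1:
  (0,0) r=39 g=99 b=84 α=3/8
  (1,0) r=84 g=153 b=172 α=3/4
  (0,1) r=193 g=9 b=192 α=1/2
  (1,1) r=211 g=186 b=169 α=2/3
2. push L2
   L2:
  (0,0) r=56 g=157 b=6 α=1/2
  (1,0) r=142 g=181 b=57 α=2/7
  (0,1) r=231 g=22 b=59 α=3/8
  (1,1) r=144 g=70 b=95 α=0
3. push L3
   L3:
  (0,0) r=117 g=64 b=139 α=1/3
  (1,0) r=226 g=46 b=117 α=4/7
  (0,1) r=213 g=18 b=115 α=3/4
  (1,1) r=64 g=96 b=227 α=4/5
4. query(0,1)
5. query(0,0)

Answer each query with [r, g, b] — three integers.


query (0,1) [L1,L2,L3] — begin 0,0,0
+L1 (α=1/2) → [193/2, 9/2, 96]
+L2 (α=3/8) → [2351/16, 177/16, 657/8]
+L3 (α=3/4) → [12575/64, 1041/64, 3417/32]
→ [196, 16, 107]

query (0,0) [L1,L2,L3] — begin 0,0,0
+L1 (α=3/8) → [117/8, 297/8, 63/2]
+L2 (α=1/2) → [565/16, 1553/16, 75/4]
+L3 (α=1/3) → [1501/24, 2065/24, 353/6]
= [63, 86, 59]


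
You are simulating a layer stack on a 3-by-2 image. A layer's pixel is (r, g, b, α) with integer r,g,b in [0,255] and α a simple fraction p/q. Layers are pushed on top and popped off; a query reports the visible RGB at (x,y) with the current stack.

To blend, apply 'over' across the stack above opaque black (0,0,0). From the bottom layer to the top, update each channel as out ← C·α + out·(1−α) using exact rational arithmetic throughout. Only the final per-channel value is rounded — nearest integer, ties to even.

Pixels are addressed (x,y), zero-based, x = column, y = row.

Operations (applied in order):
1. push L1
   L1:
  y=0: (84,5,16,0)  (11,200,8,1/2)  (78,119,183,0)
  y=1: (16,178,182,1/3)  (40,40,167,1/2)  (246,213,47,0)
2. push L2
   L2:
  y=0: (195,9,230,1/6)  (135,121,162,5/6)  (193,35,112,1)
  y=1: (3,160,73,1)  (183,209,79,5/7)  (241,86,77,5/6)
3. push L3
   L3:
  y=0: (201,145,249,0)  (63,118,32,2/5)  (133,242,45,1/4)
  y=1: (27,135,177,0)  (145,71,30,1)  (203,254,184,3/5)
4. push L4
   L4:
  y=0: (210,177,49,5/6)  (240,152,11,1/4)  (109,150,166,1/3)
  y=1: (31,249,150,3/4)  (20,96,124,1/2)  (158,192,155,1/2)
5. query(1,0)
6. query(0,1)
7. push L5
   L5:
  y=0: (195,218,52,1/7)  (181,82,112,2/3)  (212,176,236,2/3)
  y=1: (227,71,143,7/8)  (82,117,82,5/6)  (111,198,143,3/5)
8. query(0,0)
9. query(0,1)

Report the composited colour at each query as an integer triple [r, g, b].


query (1,0) [L1,L2,L3,L4] — begin 0,0,0
after L1 α=1/2: [11/2, 100, 4]
after L2 α=5/6: [1361/12, 235/2, 407/3]
after L3 α=2/5: [373/4, 1177/10, 471/5]
after L4 α=1/4: [2079/16, 5051/40, 367/5]
= [130, 126, 73]

(0,1) stack=L1,L2,L3,L4; from [0,0,0]:
+L1 (α=1/3) → [16/3, 178/3, 182/3]
+L2 (α=1) → [3, 160, 73]
+L3 (α=0) → [3, 160, 73]
+L4 (α=3/4) → [24, 907/4, 523/4]
= [24, 227, 131]

query (0,0) [L1,L2,L3,L4,L5] — begin 0,0,0
L1 α=0: [0, 0, 0]
L2 α=1/6: [65/2, 3/2, 115/3]
L3 α=0: [65/2, 3/2, 115/3]
L4 α=5/6: [2165/12, 591/4, 425/9]
L5 α=1/7: [365/2, 2209/14, 1006/21]
= [182, 158, 48]

(0,1) stack=L1,L2,L3,L4,L5; from [0,0,0]:
after L1 α=1/3: [16/3, 178/3, 182/3]
after L2 α=1: [3, 160, 73]
after L3 α=0: [3, 160, 73]
after L4 α=3/4: [24, 907/4, 523/4]
after L5 α=7/8: [1613/8, 2895/32, 4527/32]
rounded: [202, 90, 141]


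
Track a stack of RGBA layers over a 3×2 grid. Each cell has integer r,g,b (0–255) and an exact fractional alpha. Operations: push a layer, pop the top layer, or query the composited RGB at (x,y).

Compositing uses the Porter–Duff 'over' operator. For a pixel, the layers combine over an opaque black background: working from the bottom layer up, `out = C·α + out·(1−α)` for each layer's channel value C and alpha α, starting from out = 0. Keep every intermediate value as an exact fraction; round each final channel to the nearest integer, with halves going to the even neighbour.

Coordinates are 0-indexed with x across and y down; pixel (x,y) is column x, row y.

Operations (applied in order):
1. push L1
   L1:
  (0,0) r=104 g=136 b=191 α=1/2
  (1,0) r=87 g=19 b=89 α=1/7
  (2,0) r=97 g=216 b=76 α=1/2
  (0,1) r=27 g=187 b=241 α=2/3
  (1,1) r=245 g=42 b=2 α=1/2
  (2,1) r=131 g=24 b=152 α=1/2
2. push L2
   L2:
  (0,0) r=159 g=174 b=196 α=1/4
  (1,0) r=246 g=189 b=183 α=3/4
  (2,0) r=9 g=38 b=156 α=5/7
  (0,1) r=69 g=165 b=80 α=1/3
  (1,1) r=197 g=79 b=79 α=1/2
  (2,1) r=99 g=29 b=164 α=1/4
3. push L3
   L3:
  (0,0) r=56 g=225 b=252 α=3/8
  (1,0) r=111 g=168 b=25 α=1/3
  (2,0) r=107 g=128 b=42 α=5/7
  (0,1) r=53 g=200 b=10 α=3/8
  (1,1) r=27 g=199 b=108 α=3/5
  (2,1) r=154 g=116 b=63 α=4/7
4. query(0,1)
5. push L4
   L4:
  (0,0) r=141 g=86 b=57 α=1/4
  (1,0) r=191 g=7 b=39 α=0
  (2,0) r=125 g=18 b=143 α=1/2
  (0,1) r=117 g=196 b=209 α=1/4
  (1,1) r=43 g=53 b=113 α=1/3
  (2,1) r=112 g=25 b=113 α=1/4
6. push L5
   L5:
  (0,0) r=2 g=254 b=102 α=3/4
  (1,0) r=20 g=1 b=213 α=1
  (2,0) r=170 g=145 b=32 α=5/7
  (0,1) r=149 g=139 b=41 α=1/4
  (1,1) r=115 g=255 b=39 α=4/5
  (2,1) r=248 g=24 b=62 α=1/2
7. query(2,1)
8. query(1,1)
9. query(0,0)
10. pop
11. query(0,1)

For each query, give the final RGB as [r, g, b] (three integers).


at x=0,y=1 over L1,L2,L3:
after L1 α=2/3: [18, 374/3, 482/3]
after L2 α=1/3: [35, 1243/9, 1204/9]
after L3 α=3/8: [167/4, 11615/72, 3145/36]
rounded: [42, 161, 87]

at x=2,y=1 over L1,L2,L3,L4,L5:
L1 α=1/2: [131/2, 12, 76]
L2 α=1/4: [591/8, 65/4, 98]
L3 α=4/7: [6701/56, 293/4, 78]
L4 α=1/4: [26375/224, 979/16, 347/4]
L5 α=1/2: [81927/448, 1363/32, 595/8]
→ [183, 43, 74]

query (1,1) [L1,L2,L3,L4,L5] — begin 0,0,0
L1 α=1/2: [245/2, 21, 1]
L2 α=1/2: [639/4, 50, 40]
L3 α=3/5: [801/10, 697/5, 404/5]
L4 α=1/3: [1016/15, 553/5, 1373/15]
L5 α=4/5: [7916/75, 5653/25, 3713/75]
→ [106, 226, 50]

(0,0) stack=L1,L2,L3,L4,L5; from [0,0,0]:
L1 α=1/2: [52, 68, 191/2]
L2 α=1/4: [315/4, 189/2, 965/8]
L3 α=3/8: [2247/32, 2295/16, 10873/64]
L4 α=1/4: [11253/128, 8261/64, 36267/256]
L5 α=3/4: [12021/512, 57029/256, 114603/1024]
rounded: [23, 223, 112]

(0,1) stack=L1,L2,L3,L4; from [0,0,0]:
after L1 α=2/3: [18, 374/3, 482/3]
after L2 α=1/3: [35, 1243/9, 1204/9]
after L3 α=3/8: [167/4, 11615/72, 3145/36]
after L4 α=1/4: [969/16, 16319/96, 5653/48]
= [61, 170, 118]


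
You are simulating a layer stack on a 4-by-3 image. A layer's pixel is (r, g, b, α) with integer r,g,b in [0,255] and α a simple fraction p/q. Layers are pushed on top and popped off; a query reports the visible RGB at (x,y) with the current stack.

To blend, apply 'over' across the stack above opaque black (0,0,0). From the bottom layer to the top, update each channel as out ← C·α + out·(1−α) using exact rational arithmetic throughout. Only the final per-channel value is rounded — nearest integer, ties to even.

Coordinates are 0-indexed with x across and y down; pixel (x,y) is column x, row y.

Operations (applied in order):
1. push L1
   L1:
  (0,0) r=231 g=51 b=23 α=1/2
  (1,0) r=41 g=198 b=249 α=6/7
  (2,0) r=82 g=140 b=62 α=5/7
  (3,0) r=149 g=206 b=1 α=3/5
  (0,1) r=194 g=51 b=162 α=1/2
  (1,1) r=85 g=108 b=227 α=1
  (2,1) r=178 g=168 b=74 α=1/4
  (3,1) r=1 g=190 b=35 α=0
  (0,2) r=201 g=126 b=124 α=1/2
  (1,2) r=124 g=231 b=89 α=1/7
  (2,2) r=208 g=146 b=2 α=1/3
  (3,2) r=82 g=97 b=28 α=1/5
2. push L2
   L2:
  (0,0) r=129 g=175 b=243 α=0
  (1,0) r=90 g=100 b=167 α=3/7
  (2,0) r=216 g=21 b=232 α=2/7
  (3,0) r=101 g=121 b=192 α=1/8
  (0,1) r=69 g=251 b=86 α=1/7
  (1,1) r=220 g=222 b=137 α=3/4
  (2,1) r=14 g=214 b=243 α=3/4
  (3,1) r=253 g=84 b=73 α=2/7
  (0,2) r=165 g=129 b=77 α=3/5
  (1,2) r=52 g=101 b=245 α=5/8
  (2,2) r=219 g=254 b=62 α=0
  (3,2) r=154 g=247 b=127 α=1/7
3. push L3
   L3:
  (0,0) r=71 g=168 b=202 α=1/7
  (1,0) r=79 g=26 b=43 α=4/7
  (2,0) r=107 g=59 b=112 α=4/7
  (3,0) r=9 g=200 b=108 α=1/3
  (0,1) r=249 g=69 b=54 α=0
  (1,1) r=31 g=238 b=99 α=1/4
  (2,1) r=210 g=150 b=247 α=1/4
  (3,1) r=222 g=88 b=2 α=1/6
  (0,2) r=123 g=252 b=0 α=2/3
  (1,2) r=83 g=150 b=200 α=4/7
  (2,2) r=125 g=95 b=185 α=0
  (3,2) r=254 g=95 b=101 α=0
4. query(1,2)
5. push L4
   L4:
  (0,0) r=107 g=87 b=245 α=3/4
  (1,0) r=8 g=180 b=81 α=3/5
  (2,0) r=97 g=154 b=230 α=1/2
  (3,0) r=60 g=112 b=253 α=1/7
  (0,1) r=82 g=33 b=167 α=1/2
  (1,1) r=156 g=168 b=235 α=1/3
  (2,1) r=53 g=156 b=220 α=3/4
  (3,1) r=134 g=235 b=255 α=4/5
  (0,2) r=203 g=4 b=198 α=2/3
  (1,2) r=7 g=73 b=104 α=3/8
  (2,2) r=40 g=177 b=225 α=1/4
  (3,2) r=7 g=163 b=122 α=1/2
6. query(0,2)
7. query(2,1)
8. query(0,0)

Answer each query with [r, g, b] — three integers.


query (1,2) [L1,L2,L3] — begin 0,0,0
L1 α=1/7: [124/7, 33, 89/7]
L2 α=5/8: [274/7, 151/2, 4421/28]
L3 α=4/7: [3146/49, 1653/14, 35663/196]
rounded: [64, 118, 182]

query (0,2) [L1,L2,L3,L4] — begin 0,0,0
L1 α=1/2: [201/2, 63, 62]
L2 α=3/5: [696/5, 513/5, 71]
L3 α=2/3: [642/5, 1011/5, 71/3]
L4 α=2/3: [2672/15, 1051/15, 1259/9]
→ [178, 70, 140]

(2,1) stack=L1,L2,L3,L4; from [0,0,0]:
L1 α=1/4: [89/2, 42, 37/2]
L2 α=3/4: [173/8, 171, 1495/8]
L3 α=1/4: [2199/32, 663/4, 6461/32]
L4 α=3/4: [7287/128, 2535/16, 27581/128]
→ [57, 158, 215]

at x=0,y=0 over L1,L2,L3,L4:
L1 α=1/2: [231/2, 51/2, 23/2]
L2 α=0: [231/2, 51/2, 23/2]
L3 α=1/7: [764/7, 321/7, 271/7]
L4 α=3/4: [3011/28, 537/7, 1354/7]
= [108, 77, 193]


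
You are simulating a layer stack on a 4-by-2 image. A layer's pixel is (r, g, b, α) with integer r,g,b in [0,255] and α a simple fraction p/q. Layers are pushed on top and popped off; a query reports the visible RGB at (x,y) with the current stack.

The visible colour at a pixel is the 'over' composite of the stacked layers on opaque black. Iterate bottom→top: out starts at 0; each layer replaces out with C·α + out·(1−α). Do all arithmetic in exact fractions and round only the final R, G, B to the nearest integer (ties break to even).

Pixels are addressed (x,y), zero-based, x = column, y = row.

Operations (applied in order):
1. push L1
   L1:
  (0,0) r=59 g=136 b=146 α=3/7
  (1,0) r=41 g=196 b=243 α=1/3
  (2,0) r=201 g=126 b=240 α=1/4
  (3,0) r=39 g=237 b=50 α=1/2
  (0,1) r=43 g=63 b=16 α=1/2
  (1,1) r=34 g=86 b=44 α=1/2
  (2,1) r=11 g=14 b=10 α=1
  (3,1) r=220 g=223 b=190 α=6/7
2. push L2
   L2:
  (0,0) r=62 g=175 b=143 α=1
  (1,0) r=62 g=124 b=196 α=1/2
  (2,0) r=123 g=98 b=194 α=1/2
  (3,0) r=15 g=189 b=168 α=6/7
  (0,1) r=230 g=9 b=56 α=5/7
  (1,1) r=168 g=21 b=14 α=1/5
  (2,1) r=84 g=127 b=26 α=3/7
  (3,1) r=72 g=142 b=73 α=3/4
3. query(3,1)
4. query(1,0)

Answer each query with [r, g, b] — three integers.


(3,1) stack=L1,L2; from [0,0,0]:
after L1 α=6/7: [1320/7, 1338/7, 1140/7]
after L2 α=3/4: [708/7, 1080/7, 2673/28]
rounded: [101, 154, 95]

query (1,0) [L1,L2] — begin 0,0,0
L1 α=1/3: [41/3, 196/3, 81]
L2 α=1/2: [227/6, 284/3, 277/2]
= [38, 95, 138]


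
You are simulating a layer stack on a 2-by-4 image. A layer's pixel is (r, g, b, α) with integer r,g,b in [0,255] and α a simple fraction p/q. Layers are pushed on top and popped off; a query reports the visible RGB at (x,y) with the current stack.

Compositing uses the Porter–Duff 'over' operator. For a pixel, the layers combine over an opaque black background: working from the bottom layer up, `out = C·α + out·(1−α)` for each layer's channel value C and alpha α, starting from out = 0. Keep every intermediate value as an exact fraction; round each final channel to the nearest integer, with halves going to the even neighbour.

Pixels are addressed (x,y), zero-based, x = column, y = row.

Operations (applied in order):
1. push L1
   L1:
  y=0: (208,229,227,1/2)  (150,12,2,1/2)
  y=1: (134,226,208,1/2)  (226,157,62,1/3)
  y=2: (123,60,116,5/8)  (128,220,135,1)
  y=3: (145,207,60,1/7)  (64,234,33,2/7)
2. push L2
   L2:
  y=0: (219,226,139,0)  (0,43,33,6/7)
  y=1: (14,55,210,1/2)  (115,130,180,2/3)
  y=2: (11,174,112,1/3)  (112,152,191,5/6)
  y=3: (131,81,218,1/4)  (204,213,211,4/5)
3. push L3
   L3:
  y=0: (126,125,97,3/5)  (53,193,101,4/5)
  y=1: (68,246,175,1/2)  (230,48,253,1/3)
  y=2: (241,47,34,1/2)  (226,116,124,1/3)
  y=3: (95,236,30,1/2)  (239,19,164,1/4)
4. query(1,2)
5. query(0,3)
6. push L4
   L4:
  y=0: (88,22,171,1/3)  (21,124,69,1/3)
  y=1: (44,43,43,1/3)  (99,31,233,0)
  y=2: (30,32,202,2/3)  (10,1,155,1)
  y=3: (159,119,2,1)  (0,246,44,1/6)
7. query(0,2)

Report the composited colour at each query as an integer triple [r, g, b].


query (1,2) [L1,L2,L3] — begin 0,0,0
L1 α=1: [128, 220, 135]
L2 α=5/6: [344/3, 490/3, 545/3]
L3 α=1/3: [1366/9, 1328/9, 1462/9]
= [152, 148, 162]

(0,3) stack=L1,L2,L3; from [0,0,0]:
L1 α=1/7: [145/7, 207/7, 60/7]
L2 α=1/4: [338/7, 297/7, 853/14]
L3 α=1/2: [1003/14, 1949/14, 1273/28]
rounded: [72, 139, 45]

(0,2) stack=L1,L2,L3,L4; from [0,0,0]:
after L1 α=5/8: [615/8, 75/2, 145/2]
after L2 α=1/3: [659/12, 83, 257/3]
after L3 α=1/2: [3551/24, 65, 359/6]
after L4 α=2/3: [4991/72, 43, 2783/18]
→ [69, 43, 155]


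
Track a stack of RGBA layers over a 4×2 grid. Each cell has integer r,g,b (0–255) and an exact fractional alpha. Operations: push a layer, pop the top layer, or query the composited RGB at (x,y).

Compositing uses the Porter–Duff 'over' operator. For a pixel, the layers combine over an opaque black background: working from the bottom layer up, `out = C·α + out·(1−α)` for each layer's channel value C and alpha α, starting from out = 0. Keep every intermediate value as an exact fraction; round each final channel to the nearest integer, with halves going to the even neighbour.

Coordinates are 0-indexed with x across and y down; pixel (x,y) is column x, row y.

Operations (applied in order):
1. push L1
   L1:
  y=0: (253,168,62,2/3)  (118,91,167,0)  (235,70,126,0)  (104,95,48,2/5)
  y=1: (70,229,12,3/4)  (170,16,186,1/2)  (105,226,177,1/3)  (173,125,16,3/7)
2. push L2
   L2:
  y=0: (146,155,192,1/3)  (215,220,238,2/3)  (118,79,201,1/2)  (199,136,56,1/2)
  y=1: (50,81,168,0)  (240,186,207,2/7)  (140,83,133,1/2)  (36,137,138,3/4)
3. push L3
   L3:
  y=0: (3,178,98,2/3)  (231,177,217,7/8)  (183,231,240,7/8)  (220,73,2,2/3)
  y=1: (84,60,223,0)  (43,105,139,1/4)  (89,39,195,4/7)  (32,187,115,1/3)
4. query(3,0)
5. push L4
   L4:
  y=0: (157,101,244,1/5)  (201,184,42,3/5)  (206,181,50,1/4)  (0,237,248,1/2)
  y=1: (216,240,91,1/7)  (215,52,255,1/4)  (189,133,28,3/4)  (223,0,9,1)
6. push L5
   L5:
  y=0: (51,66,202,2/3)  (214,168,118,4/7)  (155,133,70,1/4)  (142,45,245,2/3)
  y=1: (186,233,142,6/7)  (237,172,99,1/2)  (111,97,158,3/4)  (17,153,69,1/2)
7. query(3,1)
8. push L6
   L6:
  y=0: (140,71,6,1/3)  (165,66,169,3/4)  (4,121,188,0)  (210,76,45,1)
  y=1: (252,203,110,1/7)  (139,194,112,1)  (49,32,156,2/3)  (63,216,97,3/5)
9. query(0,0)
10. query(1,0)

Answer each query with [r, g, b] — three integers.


at x=3,y=0 over L1,L2,L3:
after L1 α=2/5: [208/5, 38, 96/5]
after L2 α=1/2: [1203/10, 87, 188/5]
after L3 α=2/3: [5603/30, 233/3, 208/15]
rounded: [187, 78, 14]

at x=3,y=1 over L1,L2,L3,L4,L5:
+L1 (α=3/7) → [519/7, 375/7, 48/7]
+L2 (α=3/4) → [1275/28, 813/7, 1473/14]
+L3 (α=1/3) → [1723/42, 2935/21, 2278/21]
+L4 (α=1) → [223, 0, 9]
+L5 (α=1/2) → [120, 153/2, 39]
→ [120, 76, 39]

(0,0) stack=L1,L2,L3,L4,L5,L6; from [0,0,0]:
L1 α=2/3: [506/3, 112, 124/3]
L2 α=1/3: [1450/9, 379/3, 824/9]
L3 α=2/3: [1504/27, 1447/9, 2588/27]
L4 α=1/5: [2051/27, 6697/45, 3388/27]
L5 α=2/3: [4805/81, 12637/135, 14296/81]
L6 α=1/3: [20950/243, 34859/405, 29078/243]
→ [86, 86, 120]

(1,0) stack=L1,L2,L3,L4,L5,L6; from [0,0,0]:
+L1 (α=0) → [0, 0, 0]
+L2 (α=2/3) → [430/3, 440/3, 476/3]
+L3 (α=7/8) → [5281/24, 4157/24, 5033/24]
+L4 (α=3/5) → [12517/60, 10781/60, 1309/12]
+L5 (α=4/7) → [29637/140, 24221/140, 3197/28]
+L6 (α=3/4) → [98937/560, 51941/560, 17393/112]
→ [177, 93, 155]
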